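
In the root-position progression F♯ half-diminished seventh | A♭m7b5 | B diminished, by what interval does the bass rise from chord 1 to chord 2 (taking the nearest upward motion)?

The roots are F♯ and A♭.
From F♯ to A♭: 2 semitones over a third = diminished.

diminished third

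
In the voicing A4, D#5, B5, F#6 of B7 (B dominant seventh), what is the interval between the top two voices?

Those voices are B5 and F#6.
B up to F# spans 5 letter names and 7 semitones — a perfect fifth.

P5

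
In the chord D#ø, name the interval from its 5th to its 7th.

major third

Spelling the chord: D# F# A C#.
5th = A; 7th = C#.
Counting 3 letters and 4 half steps from A gives a major third.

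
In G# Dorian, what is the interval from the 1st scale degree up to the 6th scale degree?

major sixth

Spelling G# Dorian: G# A# B C# D# E# F#.
1st scale degree = G#; scale degree 6 = E#.
G# up to E# spans 6 letter names and 9 semitones — a major sixth.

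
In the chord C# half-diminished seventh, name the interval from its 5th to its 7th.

Spelling the chord: C# E G B.
5th = G; 7th = B.
From G to B is 4 semitones, exactly the major third.

M3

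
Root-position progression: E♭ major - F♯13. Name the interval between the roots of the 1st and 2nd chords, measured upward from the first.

A2

The roots are E♭ and F♯.
2 letter names make it a second; at 3 semitones (a half step wider than major) the quality is augmented.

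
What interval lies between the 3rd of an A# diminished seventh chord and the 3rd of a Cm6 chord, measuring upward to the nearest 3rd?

A# diminished seventh has C# as its 3rd, and Cm6 has Eb as its 3rd.
C# up to Eb is 2 semitones, a whole step narrower than a major third, so the interval is diminished.

diminished third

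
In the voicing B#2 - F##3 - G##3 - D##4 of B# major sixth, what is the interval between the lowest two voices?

Those voices are B#2 and F##3.
From B# to F## is 7 semitones, exactly the perfect fifth.

perfect fifth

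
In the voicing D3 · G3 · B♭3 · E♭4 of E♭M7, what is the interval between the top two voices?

perfect 4th

Those voices are B♭3 and E♭4.
Counting 4 letters and 5 half steps from B♭ gives a perfect fourth.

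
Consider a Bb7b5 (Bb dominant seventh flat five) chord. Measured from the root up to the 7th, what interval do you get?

Bb dominant seventh flat five: Bb, D, Fb, Ab.
The root is Bb and the 7th is Ab.
7 letter names make it a seventh; at 10 semitones (a half step narrower than major) the quality is minor.

minor seventh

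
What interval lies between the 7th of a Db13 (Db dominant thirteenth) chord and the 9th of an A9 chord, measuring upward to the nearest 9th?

augmented seventh

Db13 (Db dominant thirteenth) has Cb as its 7th, and A9 has B as its 9th.
Cb up to B is 12 semitones, a half step wider than a major seventh, so the interval is augmented.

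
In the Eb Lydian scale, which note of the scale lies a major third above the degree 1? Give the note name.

The scale is Eb F G A Bb C D.
The degree 1 is Eb; a major third above that is G — scale degree 3.

G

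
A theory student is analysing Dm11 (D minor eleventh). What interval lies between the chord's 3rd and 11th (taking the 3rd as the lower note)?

Spelling the chord: D F A C E G.
So we need the interval from F up to G.
From F to G is 14 semitones, exactly the major ninth.

major ninth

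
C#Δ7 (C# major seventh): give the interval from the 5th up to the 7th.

major third

C#M7 (C# major seventh): C#-E#-G#-B#.
So we need the interval from G# up to B#.
G# up to B# spans 3 letter names and 4 semitones — a major third.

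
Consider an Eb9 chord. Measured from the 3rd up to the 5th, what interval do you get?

Spelling the chord: Eb-G-Bb-Db-F.
3rd = G; 5th = Bb.
From G to Bb: 3 semitones over a third = minor.

minor third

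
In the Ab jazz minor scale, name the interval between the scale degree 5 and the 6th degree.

M2

Ab melodic minor: Ab Bb Cb Db Eb F G.
So we need the interval from Eb up to F.
Eb up to F spans 2 letter names and 2 semitones — a major second.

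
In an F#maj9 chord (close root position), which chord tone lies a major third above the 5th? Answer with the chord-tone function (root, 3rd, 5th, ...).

F#maj9: F# A# C# E# G#.
The 5th is C#. A major third above C# is E#.
E# is the chord's 7th.

7th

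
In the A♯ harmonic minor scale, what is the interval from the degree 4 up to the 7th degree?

Spelling the A♯ harmonic minor scale: A♯ B♯ C♯ D♯ E♯ F♯ G𝄪.
Degree 4 = D♯; degree 7 = G𝄪.
From D♯ to G𝄪: 6 semitones over a fourth = augmented.

augmented 4th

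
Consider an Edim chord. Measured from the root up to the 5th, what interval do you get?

diminished 5th

The chord tones of Edim are E–G–B♭.
The root is E and the 5th is B♭.
From E to B♭: 6 semitones over a fifth = diminished.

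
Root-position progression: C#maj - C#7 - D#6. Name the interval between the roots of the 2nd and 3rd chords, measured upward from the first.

M2

The roots are C# and D#.
Counting 2 letters and 2 half steps from C# gives a major second.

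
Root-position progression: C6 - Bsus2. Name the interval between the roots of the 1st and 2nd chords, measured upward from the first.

major 7th

The roots are C and B.
C up to B spans 7 letter names and 11 semitones — a major seventh.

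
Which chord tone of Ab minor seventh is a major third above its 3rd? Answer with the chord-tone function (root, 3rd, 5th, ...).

Spelling the chord: Ab-Cb-Eb-Gb.
The 3rd is Cb. A major third above Cb is Eb.
Eb is the chord's 5th.

5th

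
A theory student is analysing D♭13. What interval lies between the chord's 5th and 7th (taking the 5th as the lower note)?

D♭13 (D♭ dominant thirteenth): D♭-F-A♭-C♭-E♭-B♭.
5th = A♭; 7th = C♭.
From A♭ to C♭: 3 semitones over a third = minor.

minor 3rd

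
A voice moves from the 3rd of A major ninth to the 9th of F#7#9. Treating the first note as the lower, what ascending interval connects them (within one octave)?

A major ninth has C# as its 3rd, and F#7#9 has G## as its 9th.
C# up to G## is 8 semitones, a half step wider than a perfect fifth, so the interval is augmented.

augmented fifth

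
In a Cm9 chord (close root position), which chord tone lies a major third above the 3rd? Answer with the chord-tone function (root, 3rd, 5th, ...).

Cm9 is spelled C–E♭–G–B♭–D.
The 3rd is E♭. A major third above E♭ is G.
G is the chord's 5th.

5th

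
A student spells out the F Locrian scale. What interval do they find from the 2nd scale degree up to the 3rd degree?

The scale runs F Gb Ab Bb Cb Db Eb.
That puts Gb below Ab.
From Gb to Ab is 2 semitones, exactly the major second.

major second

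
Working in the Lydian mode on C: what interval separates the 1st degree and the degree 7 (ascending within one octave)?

M7

The scale runs C D E F# G A B.
The 1st degree is C and the scale degree 7 is B.
C up to B spans 7 letter names and 11 semitones — a major seventh.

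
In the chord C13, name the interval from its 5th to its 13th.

major 9th

C13 is spelled C, E, G, Bb, D, A.
That puts G below A.
G up to A spans 9 letter names and 14 semitones — a major ninth.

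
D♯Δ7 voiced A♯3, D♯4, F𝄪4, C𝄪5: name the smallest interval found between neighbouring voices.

Adjacent intervals: A♯3→D♯4 = perfect fourth; D♯4→F𝄪4 = major third; F𝄪4→C𝄪5 = perfect fifth.
The smallest is D♯4 to F𝄪4, a major third (4 semitones).

major third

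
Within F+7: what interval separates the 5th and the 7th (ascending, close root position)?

The chord tones of F7#5 are F A C# Eb.
That puts C# below Eb.
C# up to Eb is 2 semitones, a whole step narrower than a major third, so the interval is diminished.

diminished 3rd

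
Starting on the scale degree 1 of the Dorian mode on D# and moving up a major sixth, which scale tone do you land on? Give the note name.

B#

The scale is D# E# F# G# A# B# C#.
The scale degree 1 is D#; a major sixth above that is B# — scale degree 6.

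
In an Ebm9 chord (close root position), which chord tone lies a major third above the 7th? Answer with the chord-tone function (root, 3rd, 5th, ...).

Ebm9: Eb–Gb–Bb–Db–F.
The 7th is Db. A major third above Db is F.
F is the chord's 9th.

9th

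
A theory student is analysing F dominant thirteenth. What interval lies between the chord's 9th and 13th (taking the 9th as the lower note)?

F13 (F dominant thirteenth): F–A–C–Eb–G–D.
So we need the interval from G up to D.
Counting 5 letters and 7 half steps from G gives a perfect fifth.

perfect fifth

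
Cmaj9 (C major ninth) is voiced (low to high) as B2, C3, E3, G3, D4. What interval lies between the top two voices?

perfect 5th

Those voices are G3 and D4.
From G to D is 7 semitones, exactly the perfect fifth.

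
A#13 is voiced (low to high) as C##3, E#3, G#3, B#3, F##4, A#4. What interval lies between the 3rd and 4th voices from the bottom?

major third

Those voices are G#3 and B#3.
From G# to B# is 4 semitones, exactly the major third.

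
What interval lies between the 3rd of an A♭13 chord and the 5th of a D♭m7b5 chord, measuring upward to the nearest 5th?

d6

The 3rd of A♭13 is C; the 5th of D♭m7b5 is A𝄫.
6 letter names make it a sixth; at 7 semitones (a whole step narrower than major) the quality is diminished.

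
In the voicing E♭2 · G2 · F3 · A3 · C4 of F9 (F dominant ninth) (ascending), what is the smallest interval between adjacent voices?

Adjacent intervals: E♭2→G2 = major third; G2→F3 = minor seventh; F3→A3 = major third; A3→C4 = minor third.
The smallest is A3 to C4, a minor third (3 semitones).

m3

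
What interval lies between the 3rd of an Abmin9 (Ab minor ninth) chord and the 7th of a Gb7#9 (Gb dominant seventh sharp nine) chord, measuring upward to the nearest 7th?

The 3rd of Abmin9 (Ab minor ninth) is Cb; the 7th of Gb7#9 (Gb dominant seventh sharp nine) is Fb.
Cb up to Fb spans 4 letter names and 5 semitones — a perfect fourth.

perfect 4th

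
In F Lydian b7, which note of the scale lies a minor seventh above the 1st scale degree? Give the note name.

The scale is F G A B C D Eb.
The 1st scale degree is F; a minor seventh above that is Eb — scale degree 7.

Eb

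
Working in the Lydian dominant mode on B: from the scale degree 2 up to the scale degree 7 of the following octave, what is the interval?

B lydian dominant: B C# D# E# F# G# A.
That puts C# below A.
From C# to A: 20 semitones over a thirteenth = minor.

m13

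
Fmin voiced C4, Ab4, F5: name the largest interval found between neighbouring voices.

major sixth

Adjacent intervals: C4→Ab4 = minor sixth; Ab4→F5 = major sixth.
The largest is Ab4 to F5, a major sixth (9 semitones).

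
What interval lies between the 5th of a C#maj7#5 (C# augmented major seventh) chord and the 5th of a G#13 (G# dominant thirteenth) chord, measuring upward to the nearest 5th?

diminished 5th

The 5th of C#maj7#5 (C# augmented major seventh) is G##; the 5th of G#13 (G# dominant thirteenth) is D#.
5 letter names make it a fifth; at 6 semitones (a half step narrower than perfect) the quality is diminished.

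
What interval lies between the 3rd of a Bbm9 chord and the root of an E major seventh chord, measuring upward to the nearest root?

augmented second

Bbm9 has Db as its 3rd, and E major seventh has E as its root.
2 letter names make it a second; at 3 semitones (a half step wider than major) the quality is augmented.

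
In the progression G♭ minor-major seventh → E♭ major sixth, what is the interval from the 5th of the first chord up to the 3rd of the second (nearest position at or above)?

A4

The 5th of G♭ minor-major seventh is D♭; the 3rd of E♭ major sixth is G.
D♭ up to G is 6 semitones, a half step wider than a perfect fourth, so the interval is augmented.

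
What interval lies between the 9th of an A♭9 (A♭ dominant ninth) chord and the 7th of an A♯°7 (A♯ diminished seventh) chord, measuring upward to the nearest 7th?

A♭9 (A♭ dominant ninth) has B♭ as its 9th, and A♯°7 (A♯ diminished seventh) has G as its 7th.
Counting 6 letters and 9 half steps from B♭ gives a major sixth.

major 6th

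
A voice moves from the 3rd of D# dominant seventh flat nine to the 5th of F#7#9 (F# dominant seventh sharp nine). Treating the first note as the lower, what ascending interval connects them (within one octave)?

diminished 5th

The 3rd of D# dominant seventh flat nine is F##; the 5th of F#7#9 (F# dominant seventh sharp nine) is C#.
From F## to C#: 6 semitones over a fifth = diminished.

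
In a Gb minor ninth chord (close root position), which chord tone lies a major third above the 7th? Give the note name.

Ab

Gbm9 (Gb minor ninth): Gb, Bbb, Db, Fb, Ab.
The 7th is Fb. A major third above Fb is Ab.
Ab is the chord's 9th.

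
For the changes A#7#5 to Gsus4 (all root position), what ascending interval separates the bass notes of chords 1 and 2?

The roots are A# and G.
7 letter names make it a seventh; at 9 semitones (a whole step narrower than major) the quality is diminished.

diminished seventh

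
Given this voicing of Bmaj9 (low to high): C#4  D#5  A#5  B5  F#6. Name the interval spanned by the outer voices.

perfect 18th

The outer voices are C#4 and F#6.
Counting 18 letters and 29 half steps from C# gives a perfect 18th.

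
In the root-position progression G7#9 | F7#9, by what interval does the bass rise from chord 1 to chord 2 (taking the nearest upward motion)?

minor 7th

The roots are G and F.
From G to F: 10 semitones over a seventh = minor.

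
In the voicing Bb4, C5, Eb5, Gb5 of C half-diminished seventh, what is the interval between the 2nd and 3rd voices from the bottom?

Those voices are C5 and Eb5.
3 letter names make it a third; at 3 semitones (a half step narrower than major) the quality is minor.

m3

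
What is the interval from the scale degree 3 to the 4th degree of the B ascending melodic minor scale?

The scale runs B C# D E F# G# A#.
That puts D below E.
Counting 2 letters and 2 half steps from D gives a major second.

M2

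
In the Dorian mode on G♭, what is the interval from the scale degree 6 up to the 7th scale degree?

Spelling the Dorian mode on G♭: G♭ A♭ B𝄫 C♭ D♭ E♭ F♭.
That puts E♭ below F♭.
From E♭ to F♭: 1 semitone over a second = minor.

m2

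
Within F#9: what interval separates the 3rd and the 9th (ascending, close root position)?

m7

Spelling the chord: F#-A#-C#-E-G#.
So we need the interval from A# up to G#.
A# up to G# is 10 semitones, a half step narrower than a major seventh, so the interval is minor.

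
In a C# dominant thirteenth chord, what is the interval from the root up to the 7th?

m7

The chord tones of C#13 are C#, E#, G#, B, D#, A#.
Root = C#; 7th = B.
7 letter names make it a seventh; at 10 semitones (a half step narrower than major) the quality is minor.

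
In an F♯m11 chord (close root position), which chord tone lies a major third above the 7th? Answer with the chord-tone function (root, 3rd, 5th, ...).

9th

F♯ minor eleventh is spelled F♯ A C♯ E G♯ B.
The 7th is E. A major third above E is G♯.
G♯ is the chord's 9th.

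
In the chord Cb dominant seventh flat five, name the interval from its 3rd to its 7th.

The chord tones of Cb dominant seventh flat five are Cb-Eb-Gbb-Bbb.
3rd = Eb; 7th = Bbb.
From Eb to Bbb: 6 semitones over a fifth = diminished.

diminished fifth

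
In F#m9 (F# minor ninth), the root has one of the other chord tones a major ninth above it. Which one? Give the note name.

The chord tones of F#m9 are F# A C# E G#.
The root is F#. A major ninth above F# is G#.
G# is the chord's 9th.

G#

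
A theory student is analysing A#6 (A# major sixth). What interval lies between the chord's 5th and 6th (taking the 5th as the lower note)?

major 2nd

Spelling the chord: A#-C##-E#-F##.
5th = E#; 6th = F##.
From E# to F## is 2 semitones, exactly the major second.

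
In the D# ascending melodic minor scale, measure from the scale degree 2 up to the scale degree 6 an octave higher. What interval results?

perfect 12th

Spelling the D# ascending melodic minor scale: D# E# F# G# A# B# C##.
So we need the interval from E# up to B#.
E# up to B# spans 12 letter names and 19 semitones — a perfect twelfth.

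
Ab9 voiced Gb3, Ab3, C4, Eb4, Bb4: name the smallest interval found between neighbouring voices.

Adjacent intervals: Gb3→Ab3 = major second; Ab3→C4 = major third; C4→Eb4 = minor third; Eb4→Bb4 = perfect fifth.
The smallest is Gb3 to Ab3, a major second (2 semitones).

major second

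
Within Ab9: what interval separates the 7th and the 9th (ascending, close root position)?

Spelling the chord: Ab, C, Eb, Gb, Bb.
That puts Gb below Bb.
From Gb to Bb is 4 semitones, exactly the major third.

major third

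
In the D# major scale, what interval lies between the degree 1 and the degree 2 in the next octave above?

major ninth

The scale runs D# E# F## G# A# B# C##.
Degree 1 = D#; 2nd scale degree (up an octave) = E#.
From D# to E# is 14 semitones, exactly the major ninth.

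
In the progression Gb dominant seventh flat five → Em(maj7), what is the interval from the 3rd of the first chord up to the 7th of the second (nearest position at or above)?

augmented third

The 3rd of Gb dominant seventh flat five is Bb; the 7th of Em(maj7) is D#.
From Bb to D#: 5 semitones over a third = augmented.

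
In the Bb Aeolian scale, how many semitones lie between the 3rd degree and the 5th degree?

4

The scale is Bb C Db Eb F Gb Ab.
Db up to F is a major third — 4 semitones.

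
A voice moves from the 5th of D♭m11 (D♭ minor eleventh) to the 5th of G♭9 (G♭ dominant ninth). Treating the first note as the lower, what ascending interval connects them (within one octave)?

P4

D♭m11 (D♭ minor eleventh) has A♭ as its 5th, and G♭9 (G♭ dominant ninth) has D♭ as its 5th.
A♭ up to D♭ spans 4 letter names and 5 semitones — a perfect fourth.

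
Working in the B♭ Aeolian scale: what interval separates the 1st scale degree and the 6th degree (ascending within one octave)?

The scale runs B♭ C D♭ E♭ F G♭ A♭.
So we need the interval from B♭ up to G♭.
From B♭ to G♭: 8 semitones over a sixth = minor.

m6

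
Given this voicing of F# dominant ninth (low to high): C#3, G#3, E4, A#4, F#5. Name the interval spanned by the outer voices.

P18

The outer voices are C#3 and F#5.
C# up to F# spans 18 letter names and 29 semitones — a perfect 18th.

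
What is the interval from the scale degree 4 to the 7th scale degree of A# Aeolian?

perfect fourth

The scale runs A# B# C# D# E# F# G#.
That puts D# below G#.
Counting 4 letters and 5 half steps from D# gives a perfect fourth.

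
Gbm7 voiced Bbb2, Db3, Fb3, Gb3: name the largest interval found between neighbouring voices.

major 3rd

Adjacent intervals: Bbb2→Db3 = major third; Db3→Fb3 = minor third; Fb3→Gb3 = major second.
The largest is Bbb2 to Db3, a major third (4 semitones).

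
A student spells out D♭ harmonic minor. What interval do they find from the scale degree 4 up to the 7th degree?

The scale runs D♭ E♭ F♭ G♭ A♭ B𝄫 C.
That puts G♭ below C.
G♭ up to C is 6 semitones, a half step wider than a perfect fourth, so the interval is augmented.

augmented 4th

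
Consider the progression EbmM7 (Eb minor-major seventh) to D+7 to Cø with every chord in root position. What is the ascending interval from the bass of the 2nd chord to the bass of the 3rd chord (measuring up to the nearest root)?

minor seventh

The roots are D and C.
D up to C is 10 semitones, a half step narrower than a major seventh, so the interval is minor.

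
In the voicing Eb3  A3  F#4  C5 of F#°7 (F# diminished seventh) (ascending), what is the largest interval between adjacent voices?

M6

Adjacent intervals: Eb3→A3 = augmented fourth; A3→F#4 = major sixth; F#4→C5 = diminished fifth.
The largest is A3 to F#4, a major sixth (9 semitones).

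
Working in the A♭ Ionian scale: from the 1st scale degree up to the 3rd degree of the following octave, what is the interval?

major tenth

Spelling the A♭ Ionian scale: A♭ B♭ C D♭ E♭ F G.
1st scale degree = A♭; 3rd scale degree (up an octave) = C.
Counting 10 letters and 16 half steps from A♭ gives a major tenth.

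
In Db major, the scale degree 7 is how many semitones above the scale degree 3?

The scale is Db Eb F Gb Ab Bb C.
F up to C is a perfect fifth — 7 semitones.

7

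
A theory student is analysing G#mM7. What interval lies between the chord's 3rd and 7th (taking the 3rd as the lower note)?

augmented 5th

The chord tones of G# minor-major seventh are G# B D# F##.
3rd = B; 7th = F##.
B up to F## is 8 semitones, a half step wider than a perfect fifth, so the interval is augmented.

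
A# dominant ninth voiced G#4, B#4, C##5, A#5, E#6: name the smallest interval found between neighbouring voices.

Adjacent intervals: G#4→B#4 = major third; B#4→C##5 = major second; C##5→A#5 = minor sixth; A#5→E#6 = perfect fifth.
The smallest is B#4 to C##5, a major second (2 semitones).

major second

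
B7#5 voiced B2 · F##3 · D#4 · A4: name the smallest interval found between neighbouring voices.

d5

Adjacent intervals: B2→F##3 = augmented fifth; F##3→D#4 = minor sixth; D#4→A4 = diminished fifth.
The smallest is D#4 to A4, a diminished fifth (6 semitones).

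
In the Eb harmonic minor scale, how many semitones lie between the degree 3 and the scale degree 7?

The scale is Eb F Gb Ab Bb Cb D.
Gb up to D is an augmented fifth — 8 semitones.

8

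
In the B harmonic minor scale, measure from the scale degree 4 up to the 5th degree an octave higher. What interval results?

M9

The scale runs B C# D E F# G A#.
So we need the interval from E up to F#.
E up to F# spans 9 letter names and 14 semitones — a major ninth.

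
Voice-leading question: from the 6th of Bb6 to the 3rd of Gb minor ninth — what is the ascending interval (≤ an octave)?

Bb6 has G as its 6th, and Gb minor ninth has Bbb as its 3rd.
From G to Bbb: 2 semitones over a third = diminished.

diminished third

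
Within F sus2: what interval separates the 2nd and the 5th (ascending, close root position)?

perfect 4th

The chord tones of F sus2 are F-G-C.
The 2nd is G and the 5th is C.
Counting 4 letters and 5 half steps from G gives a perfect fourth.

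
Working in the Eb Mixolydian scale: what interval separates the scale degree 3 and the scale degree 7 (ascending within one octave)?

diminished fifth

Eb mixolydian: Eb F G Ab Bb C Db.
Scale degree 3 = G; scale degree 7 = Db.
G up to Db is 6 semitones, a half step narrower than a perfect fifth, so the interval is diminished.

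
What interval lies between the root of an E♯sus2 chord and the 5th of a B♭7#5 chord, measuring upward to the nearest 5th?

minor second

The root of E♯sus2 is E♯; the 5th of B♭7#5 is F♯.
2 letter names make it a second; at 1 semitone (a half step narrower than major) the quality is minor.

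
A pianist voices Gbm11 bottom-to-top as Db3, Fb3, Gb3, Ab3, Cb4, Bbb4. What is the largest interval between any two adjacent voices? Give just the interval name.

Adjacent intervals: Db3→Fb3 = minor third; Fb3→Gb3 = major second; Gb3→Ab3 = major second; Ab3→Cb4 = minor third; Cb4→Bbb4 = minor seventh.
The largest is Cb4 to Bbb4, a minor seventh (10 semitones).

m7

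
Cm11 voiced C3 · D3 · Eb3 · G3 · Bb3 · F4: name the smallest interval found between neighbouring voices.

m2

Adjacent intervals: C3→D3 = major second; D3→Eb3 = minor second; Eb3→G3 = major third; G3→Bb3 = minor third; Bb3→F4 = perfect fifth.
The smallest is D3 to Eb3, a minor second (1 semitone).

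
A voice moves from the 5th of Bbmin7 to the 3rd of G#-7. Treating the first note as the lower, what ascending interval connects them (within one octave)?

augmented fourth

The 5th of Bbmin7 is F; the 3rd of G#-7 is B.
F up to B is 6 semitones, a half step wider than a perfect fourth, so the interval is augmented.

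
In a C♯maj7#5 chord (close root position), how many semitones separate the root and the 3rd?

4

C♯maj7#5 (C♯ augmented major seventh) is spelled C♯, E♯, G𝄪, B♯.
C♯ to E♯ is a major third: 4 semitones.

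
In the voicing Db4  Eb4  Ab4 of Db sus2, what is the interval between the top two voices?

perfect 4th

Those voices are Eb4 and Ab4.
Eb up to Ab spans 4 letter names and 5 semitones — a perfect fourth.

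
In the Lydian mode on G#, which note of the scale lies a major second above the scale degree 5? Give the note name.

The scale is G# A# B# C## D# E# F##.
The scale degree 5 is D#; a major second above that is E# — scale degree 6.

E#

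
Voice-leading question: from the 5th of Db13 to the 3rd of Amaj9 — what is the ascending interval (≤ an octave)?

The 5th of Db13 is Ab; the 3rd of Amaj9 is C#.
3 letter names make it a third; at 5 semitones (a half step wider than major) the quality is augmented.

augmented 3rd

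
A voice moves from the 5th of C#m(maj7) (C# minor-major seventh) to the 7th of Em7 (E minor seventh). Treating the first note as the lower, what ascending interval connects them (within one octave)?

diminished fifth

C#m(maj7) (C# minor-major seventh) has G# as its 5th, and Em7 (E minor seventh) has D as its 7th.
5 letter names make it a fifth; at 6 semitones (a half step narrower than perfect) the quality is diminished.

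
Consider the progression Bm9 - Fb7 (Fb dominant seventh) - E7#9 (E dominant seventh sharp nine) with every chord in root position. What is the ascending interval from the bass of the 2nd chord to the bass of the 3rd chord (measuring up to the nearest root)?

The roots are Fb and E.
From Fb to E: 12 semitones over a seventh = augmented.

augmented seventh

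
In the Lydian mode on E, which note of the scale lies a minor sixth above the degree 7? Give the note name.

The scale is E F# G# A# B C# D#.
The degree 7 is D#; a minor sixth above that is B — scale degree 5.

B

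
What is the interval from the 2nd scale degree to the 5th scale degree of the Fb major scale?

Spelling the Fb major scale: Fb Gb Ab Bbb Cb Db Eb.
That puts Gb below Cb.
Gb up to Cb spans 4 letter names and 5 semitones — a perfect fourth.

perfect fourth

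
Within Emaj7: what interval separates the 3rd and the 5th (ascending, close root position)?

minor third

EΔ7: E G# B D#.
So we need the interval from G# up to B.
From G# to B: 3 semitones over a third = minor.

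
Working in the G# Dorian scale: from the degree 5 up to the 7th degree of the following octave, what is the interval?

The scale runs G# A# B C# D# E# F#.
Degree 5 = D#; degree 7 (up an octave) = F#.
From D# to F#: 15 semitones over a tenth = minor.

minor tenth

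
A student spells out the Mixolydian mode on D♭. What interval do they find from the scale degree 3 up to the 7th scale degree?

The scale runs D♭ E♭ F G♭ A♭ B♭ C♭.
The scale degree 3 is F and the scale degree 7 is C♭.
From F to C♭: 6 semitones over a fifth = diminished.

d5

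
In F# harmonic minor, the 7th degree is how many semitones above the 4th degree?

The scale is F# G# A B C# D E#.
B up to E# is an augmented fourth — 6 semitones.

6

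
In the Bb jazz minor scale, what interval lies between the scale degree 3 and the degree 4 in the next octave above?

major ninth

The scale runs Bb C Db Eb F G A.
That puts Db below Eb.
Counting 9 letters and 14 half steps from Db gives a major ninth.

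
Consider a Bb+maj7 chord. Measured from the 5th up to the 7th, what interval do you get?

Spelling the chord: Bb–D–F#–A.
So we need the interval from F# up to A.
F# up to A is 3 semitones, a half step narrower than a major third, so the interval is minor.

minor third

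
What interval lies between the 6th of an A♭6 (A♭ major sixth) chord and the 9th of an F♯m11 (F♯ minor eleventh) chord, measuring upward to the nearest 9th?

The 6th of A♭6 (A♭ major sixth) is F; the 9th of F♯m11 (F♯ minor eleventh) is G♯.
From F to G♯: 3 semitones over a second = augmented.

augmented second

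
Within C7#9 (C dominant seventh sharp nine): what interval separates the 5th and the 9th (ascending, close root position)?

C dominant seventh sharp nine is spelled C, E, G, Bb, D#.
So we need the interval from G up to D#.
From G to D#: 8 semitones over a fifth = augmented.

augmented fifth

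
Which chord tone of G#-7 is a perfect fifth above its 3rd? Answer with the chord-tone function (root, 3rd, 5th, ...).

7th

G#-7 is spelled G# B D# F#.
The 3rd is B. A perfect fifth above B is F#.
F# is the chord's 7th.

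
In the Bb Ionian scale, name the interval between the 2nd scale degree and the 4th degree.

minor third

The scale runs Bb C D Eb F G A.
That puts C below Eb.
From C to Eb: 3 semitones over a third = minor.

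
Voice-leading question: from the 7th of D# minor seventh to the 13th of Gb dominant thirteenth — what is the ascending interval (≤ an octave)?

diminished 3rd

The 7th of D# minor seventh is C#; the 13th of Gb dominant thirteenth is Eb.
3 letter names make it a third; at 2 semitones (a whole step narrower than major) the quality is diminished.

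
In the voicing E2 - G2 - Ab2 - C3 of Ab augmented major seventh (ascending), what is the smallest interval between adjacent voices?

minor 2nd

Adjacent intervals: E2→G2 = minor third; G2→Ab2 = minor second; Ab2→C3 = major third.
The smallest is G2 to Ab2, a minor second (1 semitone).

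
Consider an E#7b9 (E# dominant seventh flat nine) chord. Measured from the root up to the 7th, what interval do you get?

E#7b9: E#, G##, B#, D#, F#.
That puts E# below D#.
From E# to D#: 10 semitones over a seventh = minor.

m7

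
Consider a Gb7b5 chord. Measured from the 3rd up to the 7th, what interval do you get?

Gb dominant seventh flat five: Gb Bb Dbb Fb.
That puts Bb below Fb.
From Bb to Fb: 6 semitones over a fifth = diminished.
This 3–7 tritone is the characteristic tension at the heart of the dominant sound.

diminished 5th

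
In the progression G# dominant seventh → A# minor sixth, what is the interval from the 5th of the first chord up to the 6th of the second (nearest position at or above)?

M3

The 5th of G# dominant seventh is D#; the 6th of A# minor sixth is F##.
D# up to F## spans 3 letter names and 4 semitones — a major third.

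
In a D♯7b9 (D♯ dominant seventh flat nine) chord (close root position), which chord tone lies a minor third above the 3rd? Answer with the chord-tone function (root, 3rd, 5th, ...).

D♯7b9 (D♯ dominant seventh flat nine) is spelled D♯–F𝄪–A♯–C♯–E.
The 3rd is F𝄪. A minor third above F𝄪 is A♯.
A♯ is the chord's 5th.

5th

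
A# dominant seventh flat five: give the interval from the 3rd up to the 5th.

The chord tones of A#7b5 are A#–C##–E–G#.
So we need the interval from C## up to E.
C## up to E is 2 semitones, a whole step narrower than a major third, so the interval is diminished.

diminished 3rd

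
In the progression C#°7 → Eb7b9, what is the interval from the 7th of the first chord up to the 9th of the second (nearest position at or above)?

diminished 5th

The 7th of C#°7 is Bb; the 9th of Eb7b9 is Fb.
From Bb to Fb: 6 semitones over a fifth = diminished.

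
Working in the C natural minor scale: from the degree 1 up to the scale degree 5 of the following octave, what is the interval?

perfect twelfth

The scale runs C D Eb F G Ab Bb.
That puts C below G.
From C to G is 19 semitones, exactly the perfect twelfth.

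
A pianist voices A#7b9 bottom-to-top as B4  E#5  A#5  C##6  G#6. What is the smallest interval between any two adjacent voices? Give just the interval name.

Adjacent intervals: B4→E#5 = augmented fourth; E#5→A#5 = perfect fourth; A#5→C##6 = major third; C##6→G#6 = diminished fifth.
The smallest is A#5 to C##6, a major third (4 semitones).

major 3rd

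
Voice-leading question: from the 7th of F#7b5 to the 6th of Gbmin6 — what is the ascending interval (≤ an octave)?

diminished 8th

The 7th of F#7b5 is E; the 6th of Gbmin6 is Eb.
From E to Eb: 11 semitones over an octave = diminished.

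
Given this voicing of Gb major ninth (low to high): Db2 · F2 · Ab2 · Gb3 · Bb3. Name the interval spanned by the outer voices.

The outer voices are Db2 and Bb3.
Db up to Bb spans 13 letter names and 21 semitones — a major thirteenth.

major 13th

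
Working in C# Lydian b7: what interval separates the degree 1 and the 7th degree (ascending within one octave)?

Spelling C# Lydian b7: C# D# E# F## G# A# B.
That puts C# below B.
From C# to B: 10 semitones over a seventh = minor.

m7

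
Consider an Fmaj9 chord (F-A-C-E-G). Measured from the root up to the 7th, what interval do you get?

major seventh

That puts F below E.
From F to E is 11 semitones, exactly the major seventh.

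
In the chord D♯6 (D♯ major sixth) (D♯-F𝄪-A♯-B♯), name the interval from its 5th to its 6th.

The 5th is A♯ and the 6th is B♯.
From A♯ to B♯ is 2 semitones, exactly the major second.

major 2nd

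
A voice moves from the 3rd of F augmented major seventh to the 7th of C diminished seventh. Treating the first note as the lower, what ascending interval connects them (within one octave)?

F augmented major seventh has A as its 3rd, and C diminished seventh has B𝄫 as its 7th.
A up to B𝄫 is 0 semitones, a whole step narrower than a major second, so the interval is diminished.

diminished second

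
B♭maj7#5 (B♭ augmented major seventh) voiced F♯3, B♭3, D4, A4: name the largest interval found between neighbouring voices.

perfect fifth

Adjacent intervals: F♯3→B♭3 = diminished fourth; B♭3→D4 = major third; D4→A4 = perfect fifth.
The largest is D4 to A4, a perfect fifth (7 semitones).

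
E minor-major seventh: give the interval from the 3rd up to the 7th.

EmM7: E, G, B, D♯.
So we need the interval from G up to D♯.
5 letter names make it a fifth; at 8 semitones (a half step wider than perfect) the quality is augmented.

augmented fifth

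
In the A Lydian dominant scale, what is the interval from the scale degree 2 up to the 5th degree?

perfect fourth

Spelling the A Lydian dominant scale: A B C# D# E F# G.
The scale degree 2 is B and the degree 5 is E.
B up to E spans 4 letter names and 5 semitones — a perfect fourth.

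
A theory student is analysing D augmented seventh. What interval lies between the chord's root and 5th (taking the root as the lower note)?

D augmented seventh is spelled D-F#-A#-C.
The root is D and the 5th is A#.
5 letter names make it a fifth; at 8 semitones (a half step wider than perfect) the quality is augmented.

A5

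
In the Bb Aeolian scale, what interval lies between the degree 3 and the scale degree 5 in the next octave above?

major tenth

Bb natural minor: Bb C Db Eb F Gb Ab.
That puts Db below F.
From Db to F is 16 semitones, exactly the major tenth.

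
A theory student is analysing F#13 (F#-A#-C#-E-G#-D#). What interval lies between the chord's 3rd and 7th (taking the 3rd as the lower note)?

diminished 5th

The 3rd is A# and the 7th is E.
A# up to E is 6 semitones, a half step narrower than a perfect fifth, so the interval is diminished.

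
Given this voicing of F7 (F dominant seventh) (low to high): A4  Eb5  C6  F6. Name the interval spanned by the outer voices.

minor thirteenth

The outer voices are A4 and F6.
From A to F: 20 semitones over a thirteenth = minor.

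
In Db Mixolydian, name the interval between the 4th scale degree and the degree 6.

major third

Db mixolydian: Db Eb F Gb Ab Bb Cb.
That puts Gb below Bb.
From Gb to Bb is 4 semitones, exactly the major third.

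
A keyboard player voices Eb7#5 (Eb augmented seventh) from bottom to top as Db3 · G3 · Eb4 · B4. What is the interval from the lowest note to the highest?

augmented thirteenth

The outer voices are Db3 and B4.
From Db to B: 22 semitones over a thirteenth = augmented.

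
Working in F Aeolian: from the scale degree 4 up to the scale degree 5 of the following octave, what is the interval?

major ninth

The scale runs F G A♭ B♭ C D♭ E♭.
That puts B♭ below C.
Counting 9 letters and 14 half steps from B♭ gives a major ninth.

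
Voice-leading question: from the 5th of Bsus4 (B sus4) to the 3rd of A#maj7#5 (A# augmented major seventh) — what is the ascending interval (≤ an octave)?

The 5th of Bsus4 (B sus4) is F#; the 3rd of A#maj7#5 (A# augmented major seventh) is C##.
F# up to C## is 8 semitones, a half step wider than a perfect fifth, so the interval is augmented.

augmented fifth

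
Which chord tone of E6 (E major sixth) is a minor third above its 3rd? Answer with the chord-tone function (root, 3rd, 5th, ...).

5th

E6 (E major sixth): E–G#–B–C#.
The 3rd is G#. A minor third above G# is B.
B is the chord's 5th.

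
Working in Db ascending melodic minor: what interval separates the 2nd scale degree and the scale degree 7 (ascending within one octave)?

Db melodic minor: Db Eb Fb Gb Ab Bb C.
The 2nd scale degree is Eb and the 7th degree is C.
Eb up to C spans 6 letter names and 9 semitones — a major sixth.

major 6th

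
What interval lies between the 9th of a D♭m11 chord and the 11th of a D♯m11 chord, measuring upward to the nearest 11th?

A3

D♭m11 has E♭ as its 9th, and D♯m11 has G♯ as its 11th.
E♭ up to G♯ is 5 semitones, a half step wider than a major third, so the interval is augmented.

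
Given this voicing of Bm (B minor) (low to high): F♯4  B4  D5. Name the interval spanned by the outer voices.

minor 6th

The outer voices are F♯4 and D5.
F♯ up to D is 8 semitones, a half step narrower than a major sixth, so the interval is minor.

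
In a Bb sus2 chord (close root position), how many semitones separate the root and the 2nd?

The chord tones of Bb sus2 are Bb-C-F.
Bb to C is a major second: 2 semitones.

2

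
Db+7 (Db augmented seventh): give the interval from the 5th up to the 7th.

diminished third

The chord tones of Db augmented seventh are Db-F-A-Cb.
That puts A below Cb.
A up to Cb is 2 semitones, a whole step narrower than a major third, so the interval is diminished.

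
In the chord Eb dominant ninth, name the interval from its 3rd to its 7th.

The chord tones of Eb9 are Eb–G–Bb–Db–F.
So we need the interval from G up to Db.
G up to Db is 6 semitones, a half step narrower than a perfect fifth, so the interval is diminished.
This 3–7 tritone is the characteristic tension at the heart of the dominant sound.

diminished 5th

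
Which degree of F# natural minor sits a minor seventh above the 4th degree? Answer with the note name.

A

The scale is F# G# A B C# D E.
The 4th degree is B; a minor seventh above that is A — scale degree 3.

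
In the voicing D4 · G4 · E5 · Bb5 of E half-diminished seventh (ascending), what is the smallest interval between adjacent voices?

Adjacent intervals: D4→G4 = perfect fourth; G4→E5 = major sixth; E5→Bb5 = diminished fifth.
The smallest is D4 to G4, a perfect fourth (5 semitones).

perfect 4th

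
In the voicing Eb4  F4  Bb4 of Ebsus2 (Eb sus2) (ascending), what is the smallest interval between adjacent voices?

major second

Adjacent intervals: Eb4→F4 = major second; F4→Bb4 = perfect fourth.
The smallest is Eb4 to F4, a major second (2 semitones).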